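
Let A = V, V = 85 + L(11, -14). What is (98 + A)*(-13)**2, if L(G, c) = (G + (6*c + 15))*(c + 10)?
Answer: 70135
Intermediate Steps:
L(G, c) = (10 + c)*(15 + G + 6*c) (L(G, c) = (G + (15 + 6*c))*(10 + c) = (15 + G + 6*c)*(10 + c) = (10 + c)*(15 + G + 6*c))
V = 317 (V = 85 + (150 + 6*(-14)**2 + 10*11 + 75*(-14) + 11*(-14)) = 85 + (150 + 6*196 + 110 - 1050 - 154) = 85 + (150 + 1176 + 110 - 1050 - 154) = 85 + 232 = 317)
A = 317
(98 + A)*(-13)**2 = (98 + 317)*(-13)**2 = 415*169 = 70135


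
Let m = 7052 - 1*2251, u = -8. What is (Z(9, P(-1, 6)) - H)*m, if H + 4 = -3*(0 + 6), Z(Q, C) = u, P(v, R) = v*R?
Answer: 67214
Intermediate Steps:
P(v, R) = R*v
Z(Q, C) = -8
H = -22 (H = -4 - 3*(0 + 6) = -4 - 3*6 = -4 - 18 = -22)
m = 4801 (m = 7052 - 2251 = 4801)
(Z(9, P(-1, 6)) - H)*m = (-8 - 1*(-22))*4801 = (-8 + 22)*4801 = 14*4801 = 67214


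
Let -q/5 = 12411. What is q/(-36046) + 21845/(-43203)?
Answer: 1893537295/1557295338 ≈ 1.2159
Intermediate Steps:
q = -62055 (q = -5*12411 = -62055)
q/(-36046) + 21845/(-43203) = -62055/(-36046) + 21845/(-43203) = -62055*(-1/36046) + 21845*(-1/43203) = 62055/36046 - 21845/43203 = 1893537295/1557295338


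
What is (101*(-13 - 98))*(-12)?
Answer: 134532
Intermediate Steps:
(101*(-13 - 98))*(-12) = (101*(-111))*(-12) = -11211*(-12) = 134532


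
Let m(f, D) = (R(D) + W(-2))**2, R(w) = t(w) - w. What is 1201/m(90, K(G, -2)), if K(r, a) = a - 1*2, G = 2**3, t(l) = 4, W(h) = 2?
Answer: 1201/100 ≈ 12.010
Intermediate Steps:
G = 8
R(w) = 4 - w
K(r, a) = -2 + a (K(r, a) = a - 2 = -2 + a)
m(f, D) = (6 - D)**2 (m(f, D) = ((4 - D) + 2)**2 = (6 - D)**2)
1201/m(90, K(G, -2)) = 1201/((-6 + (-2 - 2))**2) = 1201/((-6 - 4)**2) = 1201/((-10)**2) = 1201/100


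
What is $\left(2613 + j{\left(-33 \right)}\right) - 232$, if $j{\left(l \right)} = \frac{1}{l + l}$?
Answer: $\frac{157145}{66} \approx 2381.0$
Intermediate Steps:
$j{\left(l \right)} = \frac{1}{2 l}$
$\left(2613 + j{\left(-33 \right)}\right) - 232 = \left(2613 + \frac{1}{2 \left(-33\right)}\right) - 232 = \left(2613 + \frac{1}{2} \left(- \frac{1}{33}\right)\right) - 232 = \left(2613 - \frac{1}{66}\right) - 232 = \frac{172457}{66} - 232 = \frac{157145}{66}$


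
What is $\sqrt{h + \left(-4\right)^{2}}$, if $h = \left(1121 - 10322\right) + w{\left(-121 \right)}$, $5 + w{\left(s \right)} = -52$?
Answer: $i \sqrt{9242} \approx 96.135 i$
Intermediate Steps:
$w{\left(s \right)} = -57$ ($w{\left(s \right)} = -5 - 52 = -57$)
$h = -9258$ ($h = \left(1121 - 10322\right) - 57 = -9201 - 57 = -9258$)
$\sqrt{h + \left(-4\right)^{2}} = \sqrt{-9258 + \left(-4\right)^{2}} = \sqrt{-9258 + 16} = \sqrt{-9242} = i \sqrt{9242}$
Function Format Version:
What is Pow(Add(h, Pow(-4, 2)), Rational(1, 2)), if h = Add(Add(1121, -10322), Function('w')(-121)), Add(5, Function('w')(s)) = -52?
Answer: Mul(I, Pow(9242, Rational(1, 2))) ≈ Mul(96.135, I)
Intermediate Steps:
Function('w')(s) = -57 (Function('w')(s) = Add(-5, -52) = -57)
h = -9258 (h = Add(Add(1121, -10322), -57) = Add(-9201, -57) = -9258)
Pow(Add(h, Pow(-4, 2)), Rational(1, 2)) = Pow(Add(-9258, Pow(-4, 2)), Rational(1, 2)) = Pow(Add(-9258, 16), Rational(1, 2)) = Pow(-9242, Rational(1, 2)) = Mul(I, Pow(9242, Rational(1, 2)))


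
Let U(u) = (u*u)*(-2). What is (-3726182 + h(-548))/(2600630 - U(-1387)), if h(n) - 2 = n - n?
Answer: -931545/1612042 ≈ -0.57787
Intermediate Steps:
h(n) = 2 (h(n) = 2 + (n - n) = 2 + 0 = 2)
U(u) = -2*u² (U(u) = u²*(-2) = -2*u²)
(-3726182 + h(-548))/(2600630 - U(-1387)) = (-3726182 + 2)/(2600630 - (-2)*(-1387)²) = -3726180/(2600630 - (-2)*1923769) = -3726180/(2600630 - 1*(-3847538)) = -3726180/(2600630 + 3847538) = -3726180/6448168 = -3726180*1/6448168 = -931545/1612042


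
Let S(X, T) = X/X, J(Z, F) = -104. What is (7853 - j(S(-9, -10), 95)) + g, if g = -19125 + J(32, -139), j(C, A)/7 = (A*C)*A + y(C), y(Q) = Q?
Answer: -74558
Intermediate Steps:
S(X, T) = 1
j(C, A) = 7*C + 7*C*A² (j(C, A) = 7*((A*C)*A + C) = 7*(C*A² + C) = 7*(C + C*A²) = 7*C + 7*C*A²)
g = -19229 (g = -19125 - 104 = -19229)
(7853 - j(S(-9, -10), 95)) + g = (7853 - 7*(1 + 95²)) - 19229 = (7853 - 7*(1 + 9025)) - 19229 = (7853 - 7*9026) - 19229 = (7853 - 1*63182) - 19229 = (7853 - 63182) - 19229 = -55329 - 19229 = -74558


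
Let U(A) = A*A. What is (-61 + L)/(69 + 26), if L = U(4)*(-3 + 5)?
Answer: -29/95 ≈ -0.30526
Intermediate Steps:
U(A) = A²
L = 32 (L = 4²*(-3 + 5) = 16*2 = 32)
(-61 + L)/(69 + 26) = (-61 + 32)/(69 + 26) = -29/95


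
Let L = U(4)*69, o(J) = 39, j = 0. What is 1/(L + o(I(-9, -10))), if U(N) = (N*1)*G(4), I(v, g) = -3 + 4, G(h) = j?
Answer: 1/39 ≈ 0.025641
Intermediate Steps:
G(h) = 0
I(v, g) = 1
U(N) = 0 (U(N) = (N*1)*0 = N*0 = 0)
L = 0 (L = 0*69 = 0)
1/(L + o(I(-9, -10))) = 1/(0 + 39) = 1/39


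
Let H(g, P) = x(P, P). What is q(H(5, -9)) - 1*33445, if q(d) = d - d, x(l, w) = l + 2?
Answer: -33445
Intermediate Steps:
x(l, w) = 2 + l
H(g, P) = 2 + P
q(d) = 0
q(H(5, -9)) - 1*33445 = 0 - 1*33445 = 0 - 33445 = -33445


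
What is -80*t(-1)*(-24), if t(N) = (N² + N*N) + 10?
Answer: 23040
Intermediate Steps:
t(N) = 10 + 2*N² (t(N) = (N² + N²) + 10 = 2*N² + 10 = 10 + 2*N²)
-80*t(-1)*(-24) = -80*(10 + 2*(-1)²)*(-24) = -80*(10 + 2*1)*(-24) = -80*(10 + 2)*(-24) = -80*12*(-24) = -960*(-24) = 23040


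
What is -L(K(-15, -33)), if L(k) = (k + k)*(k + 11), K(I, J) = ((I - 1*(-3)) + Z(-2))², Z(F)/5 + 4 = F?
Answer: -6262200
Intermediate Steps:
Z(F) = -20 + 5*F
K(I, J) = (-27 + I)² (K(I, J) = ((I - 1*(-3)) + (-20 + 5*(-2)))² = ((I + 3) + (-20 - 10))² = ((3 + I) - 30)² = (-27 + I)²)
L(k) = 2*k*(11 + k) (L(k) = (2*k)*(11 + k) = 2*k*(11 + k))
-L(K(-15, -33)) = -2*(-27 - 15)²*(11 + (-27 - 15)²) = -2*(-42)²*(11 + (-42)²) = -2*1764*(11 + 1764) = -2*1764*1775 = -1*6262200 = -6262200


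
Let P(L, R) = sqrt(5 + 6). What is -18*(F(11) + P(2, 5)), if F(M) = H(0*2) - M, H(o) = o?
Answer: 198 - 18*sqrt(11) ≈ 138.30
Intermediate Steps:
F(M) = -M (F(M) = 0*2 - M = 0 - M = -M)
P(L, R) = sqrt(11)
-18*(F(11) + P(2, 5)) = -18*(-1*11 + sqrt(11)) = -18*(-11 + sqrt(11)) = 198 - 18*sqrt(11)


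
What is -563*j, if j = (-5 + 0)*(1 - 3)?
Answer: -5630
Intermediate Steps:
j = 10 (j = -5*(-2) = 10)
-563*j = -563*10 = -5630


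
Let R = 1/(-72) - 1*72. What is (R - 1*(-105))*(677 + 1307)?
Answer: 589000/9 ≈ 65444.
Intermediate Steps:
R = -5185/72 (R = -1/72 - 72 = -5185/72 ≈ -72.014)
(R - 1*(-105))*(677 + 1307) = (-5185/72 - 1*(-105))*(677 + 1307) = (-5185/72 + 105)*1984 = (2375/72)*1984 = 589000/9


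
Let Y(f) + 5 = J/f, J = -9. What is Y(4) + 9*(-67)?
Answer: -2441/4 ≈ -610.25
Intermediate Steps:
Y(f) = -5 - 9/f
Y(4) + 9*(-67) = (-5 - 9/4) + 9*(-67) = (-5 - 9*¼) - 603 = (-5 - 9/4) - 603 = -29/4 - 603 = -2441/4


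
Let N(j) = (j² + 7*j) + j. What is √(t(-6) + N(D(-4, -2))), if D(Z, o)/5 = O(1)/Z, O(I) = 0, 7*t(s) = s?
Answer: I*√42/7 ≈ 0.92582*I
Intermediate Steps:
t(s) = s/7
D(Z, o) = 0 (D(Z, o) = 5*(0/Z) = 5*0 = 0)
N(j) = j² + 8*j
√(t(-6) + N(D(-4, -2))) = √((⅐)*(-6) + 0*(8 + 0)) = √(-6/7 + 0*8) = √(-6/7 + 0) = √(-6/7) = I*√42/7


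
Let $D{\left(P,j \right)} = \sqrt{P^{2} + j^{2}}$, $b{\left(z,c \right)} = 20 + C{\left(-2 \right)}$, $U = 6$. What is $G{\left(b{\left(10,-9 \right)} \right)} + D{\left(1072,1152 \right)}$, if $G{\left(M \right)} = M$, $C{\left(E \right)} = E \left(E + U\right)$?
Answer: $12 + 16 \sqrt{9673} \approx 1585.6$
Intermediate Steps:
$C{\left(E \right)} = E \left(6 + E\right)$ ($C{\left(E \right)} = E \left(E + 6\right) = E \left(6 + E\right)$)
$b{\left(z,c \right)} = 12$ ($b{\left(z,c \right)} = 20 - 2 \left(6 - 2\right) = 20 - 8 = 12$)
$G{\left(b{\left(10,-9 \right)} \right)} + D{\left(1072,1152 \right)} = 12 + \sqrt{1072^{2} + 1152^{2}} = 12 + \sqrt{1149184 + 1327104} = 12 + \sqrt{2476288} = 12 + 16 \sqrt{9673}$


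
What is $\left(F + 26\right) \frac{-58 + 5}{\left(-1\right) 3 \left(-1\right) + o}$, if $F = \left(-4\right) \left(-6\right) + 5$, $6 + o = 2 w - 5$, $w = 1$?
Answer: $\frac{2915}{6} \approx 485.83$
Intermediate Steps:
$o = -9$ ($o = -6 + \left(2 \cdot 1 - 5\right) = -6 + \left(2 - 5\right) = -6 - 3 = -9$)
$F = 29$ ($F = 24 + 5 = 29$)
$\left(F + 26\right) \frac{-58 + 5}{\left(-1\right) 3 \left(-1\right) + o} = \left(29 + 26\right) \frac{-58 + 5}{\left(-1\right) 3 \left(-1\right) - 9} = 55 \left(- \frac{53}{\left(-3\right) \left(-1\right) - 9}\right) = 55 \left(- \frac{53}{3 - 9}\right) = 55 \left(- \frac{53}{-6}\right) = 55 \left(\left(-53\right) \left(- \frac{1}{6}\right)\right) = 55 \cdot \frac{53}{6} = \frac{2915}{6}$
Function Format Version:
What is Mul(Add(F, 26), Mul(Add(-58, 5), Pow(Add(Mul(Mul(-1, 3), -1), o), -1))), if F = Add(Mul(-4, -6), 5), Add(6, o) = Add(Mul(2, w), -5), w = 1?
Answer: Rational(2915, 6) ≈ 485.83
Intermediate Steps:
o = -9 (o = Add(-6, Add(Mul(2, 1), -5)) = Add(-6, Add(2, -5)) = Add(-6, -3) = -9)
F = 29 (F = Add(24, 5) = 29)
Mul(Add(F, 26), Mul(Add(-58, 5), Pow(Add(Mul(Mul(-1, 3), -1), o), -1))) = Mul(Add(29, 26), Mul(Add(-58, 5), Pow(Add(Mul(Mul(-1, 3), -1), -9), -1))) = Mul(55, Mul(-53, Pow(Add(Mul(-3, -1), -9), -1))) = Mul(55, Mul(-53, Pow(Add(3, -9), -1))) = Mul(55, Mul(-53, Pow(-6, -1))) = Mul(55, Mul(-53, Rational(-1, 6))) = Mul(55, Rational(53, 6)) = Rational(2915, 6)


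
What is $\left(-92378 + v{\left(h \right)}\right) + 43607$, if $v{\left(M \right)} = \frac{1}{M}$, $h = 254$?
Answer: $- \frac{12387833}{254} \approx -48771.0$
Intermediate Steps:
$\left(-92378 + v{\left(h \right)}\right) + 43607 = \left(-92378 + \frac{1}{254}\right) + 43607 = - \frac{23464011}{254} + 43607 = - \frac{12387833}{254}$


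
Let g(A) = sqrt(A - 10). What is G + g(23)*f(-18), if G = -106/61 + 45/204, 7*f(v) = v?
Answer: -6293/4148 - 18*sqrt(13)/7 ≈ -10.789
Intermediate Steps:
f(v) = v/7
g(A) = sqrt(-10 + A)
G = -6293/4148 (G = -106*1/61 + 45*(1/204) = -106/61 + 15/68 = -6293/4148 ≈ -1.5171)
G + g(23)*f(-18) = -6293/4148 + sqrt(-10 + 23)*((1/7)*(-18)) = -6293/4148 + sqrt(13)*(-18/7) = -6293/4148 - 18*sqrt(13)/7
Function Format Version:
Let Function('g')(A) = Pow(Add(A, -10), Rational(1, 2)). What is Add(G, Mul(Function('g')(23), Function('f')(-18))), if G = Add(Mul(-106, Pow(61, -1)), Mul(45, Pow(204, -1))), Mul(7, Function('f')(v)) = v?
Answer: Add(Rational(-6293, 4148), Mul(Rational(-18, 7), Pow(13, Rational(1, 2)))) ≈ -10.789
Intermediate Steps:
Function('f')(v) = Mul(Rational(1, 7), v)
Function('g')(A) = Pow(Add(-10, A), Rational(1, 2))
G = Rational(-6293, 4148) (G = Add(Mul(-106, Rational(1, 61)), Mul(45, Rational(1, 204))) = Add(Rational(-106, 61), Rational(15, 68)) = Rational(-6293, 4148) ≈ -1.5171)
Add(G, Mul(Function('g')(23), Function('f')(-18))) = Add(Rational(-6293, 4148), Mul(Pow(Add(-10, 23), Rational(1, 2)), Mul(Rational(1, 7), -18))) = Add(Rational(-6293, 4148), Mul(Pow(13, Rational(1, 2)), Rational(-18, 7))) = Add(Rational(-6293, 4148), Mul(Rational(-18, 7), Pow(13, Rational(1, 2))))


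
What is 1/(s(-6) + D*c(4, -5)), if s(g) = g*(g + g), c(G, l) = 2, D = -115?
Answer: -1/158 ≈ -0.0063291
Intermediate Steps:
s(g) = 2*g² (s(g) = g*(2*g) = 2*g²)
1/(s(-6) + D*c(4, -5)) = 1/(2*(-6)² - 115*2) = 1/(2*36 - 230) = 1/(72 - 230) = 1/(-158) = -1/158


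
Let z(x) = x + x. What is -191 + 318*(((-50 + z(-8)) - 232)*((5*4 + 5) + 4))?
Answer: -2748347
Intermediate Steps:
z(x) = 2*x
-191 + 318*(((-50 + z(-8)) - 232)*((5*4 + 5) + 4)) = -191 + 318*(((-50 + 2*(-8)) - 232)*((5*4 + 5) + 4)) = -191 + 318*(((-50 - 16) - 232)*((20 + 5) + 4)) = -191 + 318*((-66 - 232)*(25 + 4)) = -191 + 318*(-298*29) = -191 + 318*(-8642) = -191 - 2748156 = -2748347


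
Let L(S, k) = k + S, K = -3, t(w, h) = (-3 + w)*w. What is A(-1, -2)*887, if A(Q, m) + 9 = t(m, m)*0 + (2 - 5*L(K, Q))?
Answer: 11531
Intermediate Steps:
t(w, h) = w*(-3 + w)
L(S, k) = S + k
A(Q, m) = 8 - 5*Q (A(Q, m) = -9 + ((m*(-3 + m))*0 + (2 - 5*(-3 + Q))) = -9 + (0 + (2 + (15 - 5*Q))) = -9 + (0 + (17 - 5*Q)) = -9 + (17 - 5*Q) = 8 - 5*Q)
A(-1, -2)*887 = (8 - 5*(-1))*887 = (8 + 5)*887 = 13*887 = 11531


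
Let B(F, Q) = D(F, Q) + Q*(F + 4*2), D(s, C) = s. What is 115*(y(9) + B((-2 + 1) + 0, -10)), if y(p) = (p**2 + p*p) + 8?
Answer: 11385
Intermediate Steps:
y(p) = 8 + 2*p**2 (y(p) = (p**2 + p**2) + 8 = 2*p**2 + 8 = 8 + 2*p**2)
B(F, Q) = F + Q*(8 + F) (B(F, Q) = F + Q*(F + 4*2) = F + Q*(F + 8) = F + Q*(8 + F))
115*(y(9) + B((-2 + 1) + 0, -10)) = 115*((8 + 2*9**2) + (((-2 + 1) + 0) + 8*(-10) + ((-2 + 1) + 0)*(-10))) = 115*((8 + 2*81) + ((-1 + 0) - 80 + (-1 + 0)*(-10))) = 115*((8 + 162) + (-1 - 80 - 1*(-10))) = 115*(170 + (-1 - 80 + 10)) = 115*(170 - 71) = 115*99 = 11385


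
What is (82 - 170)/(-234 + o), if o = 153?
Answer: 88/81 ≈ 1.0864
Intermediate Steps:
(82 - 170)/(-234 + o) = (82 - 170)/(-234 + 153) = -88/(-81) = -88*(-1/81) = 88/81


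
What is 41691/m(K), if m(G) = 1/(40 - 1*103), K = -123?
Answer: -2626533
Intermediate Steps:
m(G) = -1/63 (m(G) = 1/(40 - 103) = 1/(-63) = -1/63)
41691/m(K) = 41691/(-1/63) = 41691*(-63) = -2626533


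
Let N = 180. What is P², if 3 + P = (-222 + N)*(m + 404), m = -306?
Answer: 16966161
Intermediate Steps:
P = -4119 (P = -3 + (-222 + 180)*(-306 + 404) = -3 - 42*98 = -3 - 4116 = -4119)
P² = (-4119)² = 16966161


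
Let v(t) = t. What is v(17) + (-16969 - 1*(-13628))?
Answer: -3324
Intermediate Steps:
v(17) + (-16969 - 1*(-13628)) = 17 + (-16969 - 1*(-13628)) = 17 + (-16969 + 13628) = 17 - 3341 = -3324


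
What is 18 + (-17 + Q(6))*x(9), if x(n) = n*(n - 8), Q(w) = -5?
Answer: -180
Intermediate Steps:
x(n) = n*(-8 + n)
18 + (-17 + Q(6))*x(9) = 18 + (-17 - 5)*(9*(-8 + 9)) = 18 - 198 = -180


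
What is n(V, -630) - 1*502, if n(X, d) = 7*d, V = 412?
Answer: -4912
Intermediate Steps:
n(V, -630) - 1*502 = 7*(-630) - 1*502 = -4410 - 502 = -4912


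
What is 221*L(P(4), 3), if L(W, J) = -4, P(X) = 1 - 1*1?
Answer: -884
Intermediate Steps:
P(X) = 0 (P(X) = 1 - 1 = 0)
221*L(P(4), 3) = 221*(-4) = -884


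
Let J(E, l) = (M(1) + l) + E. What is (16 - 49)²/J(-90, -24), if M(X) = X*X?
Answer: -1089/113 ≈ -9.6372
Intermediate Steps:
M(X) = X²
J(E, l) = 1 + E + l (J(E, l) = (1² + l) + E = (1 + l) + E = 1 + E + l)
(16 - 49)²/J(-90, -24) = (16 - 49)²/(1 - 90 - 24) = (-33)²/(-113) = 1089*(-1/113) = -1089/113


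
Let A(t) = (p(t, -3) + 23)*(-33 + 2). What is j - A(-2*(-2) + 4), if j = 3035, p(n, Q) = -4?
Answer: 3624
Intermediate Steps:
A(t) = -589 (A(t) = (-4 + 23)*(-33 + 2) = 19*(-31) = -589)
j - A(-2*(-2) + 4) = 3035 - 1*(-589) = 3035 + 589 = 3624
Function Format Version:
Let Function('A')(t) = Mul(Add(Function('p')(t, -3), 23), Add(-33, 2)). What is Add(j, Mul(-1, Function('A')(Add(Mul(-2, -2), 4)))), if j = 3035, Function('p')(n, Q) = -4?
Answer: 3624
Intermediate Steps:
Function('A')(t) = -589 (Function('A')(t) = Mul(Add(-4, 23), Add(-33, 2)) = Mul(19, -31) = -589)
Add(j, Mul(-1, Function('A')(Add(Mul(-2, -2), 4)))) = Add(3035, Mul(-1, -589)) = Add(3035, 589) = 3624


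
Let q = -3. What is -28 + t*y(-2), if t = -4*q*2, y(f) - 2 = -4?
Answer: -76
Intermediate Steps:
y(f) = -2 (y(f) = 2 - 4 = -2)
t = 24 (t = -4*(-3)*2 = 12*2 = 24)
-28 + t*y(-2) = -28 + 24*(-2) = -28 - 48 = -76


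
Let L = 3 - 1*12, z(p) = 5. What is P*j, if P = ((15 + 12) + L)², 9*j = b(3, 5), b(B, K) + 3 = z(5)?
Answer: 72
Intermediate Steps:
b(B, K) = 2 (b(B, K) = -3 + 5 = 2)
j = 2/9 (j = (⅑)*2 = 2/9 ≈ 0.22222)
L = -9 (L = 3 - 12 = -9)
P = 324 (P = ((15 + 12) - 9)² = (27 - 9)² = 18² = 324)
P*j = 324*(2/9) = 72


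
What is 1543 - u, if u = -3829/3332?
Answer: 735015/476 ≈ 1544.1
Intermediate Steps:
u = -547/476 (u = -3829*1/3332 = -547/476 ≈ -1.1492)
1543 - u = 1543 - 1*(-547/476) = 1543 + 547/476 = 735015/476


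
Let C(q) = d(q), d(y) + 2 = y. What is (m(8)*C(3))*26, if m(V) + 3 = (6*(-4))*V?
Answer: -5070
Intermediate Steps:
d(y) = -2 + y
C(q) = -2 + q
m(V) = -3 - 24*V (m(V) = -3 + (6*(-4))*V = -3 - 24*V)
(m(8)*C(3))*26 = ((-3 - 24*8)*(-2 + 3))*26 = ((-3 - 192)*1)*26 = -195*1*26 = -195*26 = -5070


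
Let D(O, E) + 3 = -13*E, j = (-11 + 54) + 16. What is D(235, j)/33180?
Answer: -11/474 ≈ -0.023207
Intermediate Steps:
j = 59 (j = 43 + 16 = 59)
D(O, E) = -3 - 13*E
D(235, j)/33180 = (-3 - 13*59)/33180 = (-3 - 767)*(1/33180) = -770*1/33180 = -11/474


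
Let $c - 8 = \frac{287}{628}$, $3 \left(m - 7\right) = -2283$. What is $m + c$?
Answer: $- \frac{468201}{628} \approx -745.54$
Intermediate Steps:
$m = -754$ ($m = 7 + \frac{1}{3} \left(-2283\right) = 7 - 761 = -754$)
$c = \frac{5311}{628}$ ($c = 8 + \frac{287}{628} = \frac{5311}{628} \approx 8.457$)
$m + c = -754 + \frac{5311}{628} = - \frac{468201}{628}$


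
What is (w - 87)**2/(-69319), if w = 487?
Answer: -160000/69319 ≈ -2.3082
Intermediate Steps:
(w - 87)**2/(-69319) = (487 - 87)**2/(-69319) = 400**2*(-1/69319) = 160000*(-1/69319) = -160000/69319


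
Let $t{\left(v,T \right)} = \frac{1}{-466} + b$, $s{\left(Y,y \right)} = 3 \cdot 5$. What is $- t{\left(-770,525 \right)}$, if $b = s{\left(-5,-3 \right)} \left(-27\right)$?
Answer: $\frac{188731}{466} \approx 405.0$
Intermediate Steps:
$s{\left(Y,y \right)} = 15$
$b = -405$ ($b = 15 \left(-27\right) = -405$)
$t{\left(v,T \right)} = - \frac{188731}{466}$ ($t{\left(v,T \right)} = \frac{1}{-466} - 405 = - \frac{1}{466} - 405 = - \frac{188731}{466}$)
$- t{\left(-770,525 \right)} = \left(-1\right) \left(- \frac{188731}{466}\right) = \frac{188731}{466}$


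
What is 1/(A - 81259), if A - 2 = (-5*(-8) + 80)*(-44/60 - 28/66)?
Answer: -11/895355 ≈ -1.2286e-5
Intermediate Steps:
A = -1506/11 (A = 2 + (-5*(-8) + 80)*(-44/60 - 28/66) = 2 + (40 + 80)*(-44*1/60 - 28*1/66) = 2 + 120*(-11/15 - 14/33) = 2 + 120*(-191/165) = 2 - 1528/11 = -1506/11 ≈ -136.91)
1/(A - 81259) = 1/(-1506/11 - 81259) = 1/(-895355/11) = -11/895355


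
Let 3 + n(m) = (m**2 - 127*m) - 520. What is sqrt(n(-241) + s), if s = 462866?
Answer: sqrt(551031) ≈ 742.31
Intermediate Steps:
n(m) = -523 + m**2 - 127*m (n(m) = -3 + ((m**2 - 127*m) - 520) = -3 + (-520 + m**2 - 127*m) = -523 + m**2 - 127*m)
sqrt(n(-241) + s) = sqrt((-523 + (-241)**2 - 127*(-241)) + 462866) = sqrt((-523 + 58081 + 30607) + 462866) = sqrt(88165 + 462866) = sqrt(551031)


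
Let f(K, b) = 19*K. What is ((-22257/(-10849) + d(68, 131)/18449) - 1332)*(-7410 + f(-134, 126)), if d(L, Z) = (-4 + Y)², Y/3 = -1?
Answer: 7341320330248/554441 ≈ 1.3241e+7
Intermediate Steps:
Y = -3 (Y = 3*(-1) = -3)
d(L, Z) = 49 (d(L, Z) = (-4 - 3)² = (-7)² = 49)
((-22257/(-10849) + d(68, 131)/18449) - 1332)*(-7410 + f(-134, 126)) = ((-22257/(-10849) + 49/18449) - 1332)*(-7410 + 19*(-134)) = ((-22257*(-1/10849) + 49*(1/18449)) - 1332)*(-7410 - 2546) = ((22257/10849 + 49/18449) - 1332)*(-9956) = (21639526/10534379 - 1332)*(-9956) = -14010153302/10534379*(-9956) = 7341320330248/554441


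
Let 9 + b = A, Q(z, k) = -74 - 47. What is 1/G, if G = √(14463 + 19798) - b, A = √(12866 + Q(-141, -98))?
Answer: 1/(9 + √34261 - √12745) ≈ 0.012315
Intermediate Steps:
Q(z, k) = -121
A = √12745 (A = √(12866 - 121) = √12745 ≈ 112.89)
b = -9 + √12745 ≈ 103.89
G = 9 + √34261 - √12745 (G = √(14463 + 19798) - (-9 + √12745) = √34261 + (9 - √12745) = 9 + √34261 - √12745 ≈ 81.203)
1/G = 1/(9 + √34261 - √12745)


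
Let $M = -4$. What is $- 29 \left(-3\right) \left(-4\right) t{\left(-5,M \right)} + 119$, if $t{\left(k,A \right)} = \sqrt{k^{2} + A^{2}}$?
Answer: $119 - 348 \sqrt{41} \approx -2109.3$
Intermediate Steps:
$t{\left(k,A \right)} = \sqrt{A^{2} + k^{2}}$
$- 29 \left(-3\right) \left(-4\right) t{\left(-5,M \right)} + 119 = - 29 \left(-3\right) \left(-4\right) \sqrt{\left(-4\right)^{2} + \left(-5\right)^{2}} + 119 = - 29 \cdot 12 \sqrt{16 + 25} + 119 = - 29 \cdot 12 \sqrt{41} + 119 = - 348 \sqrt{41} + 119 = 119 - 348 \sqrt{41}$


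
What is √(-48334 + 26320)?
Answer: 3*I*√2446 ≈ 148.37*I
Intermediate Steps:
√(-48334 + 26320) = √(-22014) = 3*I*√2446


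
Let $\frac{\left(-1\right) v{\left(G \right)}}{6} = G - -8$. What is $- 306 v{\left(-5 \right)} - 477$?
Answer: $5031$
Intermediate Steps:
$v{\left(G \right)} = -48 - 6 G$ ($v{\left(G \right)} = - 6 \left(G - -8\right) = - 6 \left(G + 8\right) = - 6 \left(8 + G\right) = -48 - 6 G$)
$- 306 v{\left(-5 \right)} - 477 = - 306 \left(-48 - -30\right) - 477 = - 306 \left(-48 + 30\right) - 477 = \left(-306\right) \left(-18\right) - 477 = 5508 - 477 = 5031$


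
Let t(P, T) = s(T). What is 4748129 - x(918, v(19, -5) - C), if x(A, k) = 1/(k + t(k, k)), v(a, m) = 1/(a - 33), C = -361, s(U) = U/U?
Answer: 24058769629/5067 ≈ 4.7481e+6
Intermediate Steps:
s(U) = 1
t(P, T) = 1
v(a, m) = 1/(-33 + a)
x(A, k) = 1/(1 + k) (x(A, k) = 1/(k + 1) = 1/(1 + k))
4748129 - x(918, v(19, -5) - C) = 4748129 - 1/(1 + (1/(-33 + 19) - 1*(-361))) = 4748129 - 1/(1 + (1/(-14) + 361)) = 4748129 - 1/(1 + (-1/14 + 361)) = 4748129 - 1/(1 + 5053/14) = 4748129 - 1/5067/14 = 4748129 - 1*14/5067 = 4748129 - 14/5067 = 24058769629/5067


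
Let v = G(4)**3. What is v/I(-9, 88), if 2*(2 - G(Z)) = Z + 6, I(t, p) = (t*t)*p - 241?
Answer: -27/6887 ≈ -0.0039204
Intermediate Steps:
I(t, p) = -241 + p*t**2 (I(t, p) = t**2*p - 241 = p*t**2 - 241 = -241 + p*t**2)
G(Z) = -1 - Z/2 (G(Z) = 2 - (Z + 6)/2 = 2 - (6 + Z)/2 = 2 + (-3 - Z/2) = -1 - Z/2)
v = -27 (v = (-1 - 1/2*4)**3 = (-1 - 2)**3 = (-3)**3 = -27)
v/I(-9, 88) = -27/(-241 + 88*(-9)**2) = -27/(-241 + 88*81) = -27/(-241 + 7128) = -27/6887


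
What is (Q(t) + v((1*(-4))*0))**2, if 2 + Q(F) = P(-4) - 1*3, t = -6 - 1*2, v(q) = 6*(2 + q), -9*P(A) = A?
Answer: 4489/81 ≈ 55.420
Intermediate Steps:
P(A) = -A/9
v(q) = 12 + 6*q
t = -8 (t = -6 - 2 = -8)
Q(F) = -41/9 (Q(F) = -2 + (-1/9*(-4) - 1*3) = -2 + (4/9 - 3) = -2 - 23/9 = -41/9)
(Q(t) + v((1*(-4))*0))**2 = (-41/9 + (12 + 6*((1*(-4))*0)))**2 = (-41/9 + (12 + 6*(-4*0)))**2 = (-41/9 + (12 + 6*0))**2 = (-41/9 + (12 + 0))**2 = (-41/9 + 12)**2 = (67/9)**2 = 4489/81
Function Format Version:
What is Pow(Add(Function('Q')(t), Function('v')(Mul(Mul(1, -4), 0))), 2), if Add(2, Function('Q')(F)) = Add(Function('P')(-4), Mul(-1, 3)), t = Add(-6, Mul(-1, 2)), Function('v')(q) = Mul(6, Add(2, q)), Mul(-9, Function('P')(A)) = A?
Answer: Rational(4489, 81) ≈ 55.420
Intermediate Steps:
Function('P')(A) = Mul(Rational(-1, 9), A)
Function('v')(q) = Add(12, Mul(6, q))
t = -8 (t = Add(-6, -2) = -8)
Function('Q')(F) = Rational(-41, 9) (Function('Q')(F) = Add(-2, Add(Mul(Rational(-1, 9), -4), Mul(-1, 3))) = Add(-2, Add(Rational(4, 9), -3)) = Add(-2, Rational(-23, 9)) = Rational(-41, 9))
Pow(Add(Function('Q')(t), Function('v')(Mul(Mul(1, -4), 0))), 2) = Pow(Add(Rational(-41, 9), Add(12, Mul(6, Mul(Mul(1, -4), 0)))), 2) = Pow(Add(Rational(-41, 9), Add(12, Mul(6, Mul(-4, 0)))), 2) = Pow(Add(Rational(-41, 9), Add(12, Mul(6, 0))), 2) = Pow(Add(Rational(-41, 9), Add(12, 0)), 2) = Pow(Add(Rational(-41, 9), 12), 2) = Pow(Rational(67, 9), 2) = Rational(4489, 81)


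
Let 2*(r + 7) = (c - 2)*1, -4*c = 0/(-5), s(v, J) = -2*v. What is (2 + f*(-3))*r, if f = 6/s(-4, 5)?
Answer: 2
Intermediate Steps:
f = 3/4 (f = 6/((-2*(-4))) = 6/8 = 6*(1/8) = 3/4 ≈ 0.75000)
c = 0 (c = -0/(-5) = -0*(-1)/5 = -1/4*0 = 0)
r = -8 (r = -7 + ((0 - 2)*1)/2 = -7 + (-2*1)/2 = -7 + (1/2)*(-2) = -7 - 1 = -8)
(2 + f*(-3))*r = (2 + (3/4)*(-3))*(-8) = (2 - 9/4)*(-8) = -1/4*(-8) = 2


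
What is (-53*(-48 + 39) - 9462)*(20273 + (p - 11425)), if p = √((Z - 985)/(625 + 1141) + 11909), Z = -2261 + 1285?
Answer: -79499280 - 170715*√102874798/1766 ≈ -8.0480e+7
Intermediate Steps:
Z = -976
p = 19*√102874798/1766 (p = √((-976 - 985)/(625 + 1141) + 11909) = √(-1961/1766 + 11909) = √(21029333/1766) = 19*√102874798/1766 ≈ 109.12)
(-53*(-48 + 39) - 9462)*(20273 + (p - 11425)) = (-53*(-48 + 39) - 9462)*(20273 + (19*√102874798/1766 - 11425)) = (-53*(-9) - 9462)*(20273 + (-11425 + 19*√102874798/1766)) = (477 - 9462)*(8848 + 19*√102874798/1766) = -8985*(8848 + 19*√102874798/1766) = -79499280 - 170715*√102874798/1766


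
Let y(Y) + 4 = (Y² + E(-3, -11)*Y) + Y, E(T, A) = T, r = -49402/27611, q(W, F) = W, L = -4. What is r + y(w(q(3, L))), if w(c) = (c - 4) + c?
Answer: -159846/27611 ≈ -5.7892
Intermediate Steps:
r = -49402/27611 (r = -49402*1/27611 = -49402/27611 ≈ -1.7892)
w(c) = -4 + 2*c (w(c) = (-4 + c) + c = -4 + 2*c)
y(Y) = -4 + Y² - 2*Y (y(Y) = -4 + ((Y² - 3*Y) + Y) = -4 + (Y² - 2*Y) = -4 + Y² - 2*Y)
r + y(w(q(3, L))) = -49402/27611 + (-4 + (-4 + 2*3)² - 2*(-4 + 2*3)) = -49402/27611 + (-4 + (-4 + 6)² - 2*(-4 + 6)) = -49402/27611 + (-4 + 2² - 2*2) = -49402/27611 + (-4 + 4 - 4) = -49402/27611 - 4 = -159846/27611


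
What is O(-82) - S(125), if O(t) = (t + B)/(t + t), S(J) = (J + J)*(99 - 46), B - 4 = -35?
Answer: -2172887/164 ≈ -13249.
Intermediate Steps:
B = -31 (B = 4 - 35 = -31)
S(J) = 106*J (S(J) = (2*J)*53 = 106*J)
O(t) = (-31 + t)/(2*t) (O(t) = (t - 31)/(t + t) = (-31 + t)/((2*t)) = (-31 + t)*(1/(2*t)) = (-31 + t)/(2*t))
O(-82) - S(125) = (½)*(-31 - 82)/(-82) - 106*125 = (½)*(-1/82)*(-113) - 1*13250 = 113/164 - 13250 = -2172887/164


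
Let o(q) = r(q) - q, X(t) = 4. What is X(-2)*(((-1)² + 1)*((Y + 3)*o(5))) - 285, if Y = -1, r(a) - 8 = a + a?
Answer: -77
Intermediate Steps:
r(a) = 8 + 2*a (r(a) = 8 + (a + a) = 8 + 2*a)
o(q) = 8 + q (o(q) = (8 + 2*q) - q = 8 + q)
X(-2)*(((-1)² + 1)*((Y + 3)*o(5))) - 285 = 4*(((-1)² + 1)*((-1 + 3)*(8 + 5))) - 285 = 4*((1 + 1)*(2*13)) - 285 = 4*(2*26) - 285 = 4*52 - 285 = 208 - 285 = -77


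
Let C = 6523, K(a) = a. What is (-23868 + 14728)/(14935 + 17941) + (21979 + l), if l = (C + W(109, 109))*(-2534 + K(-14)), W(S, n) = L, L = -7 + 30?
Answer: -136905767436/8219 ≈ -1.6657e+7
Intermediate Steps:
L = 23
W(S, n) = 23
l = -16679208 (l = (6523 + 23)*(-2534 - 14) = 6546*(-2548) = -16679208)
(-23868 + 14728)/(14935 + 17941) + (21979 + l) = (-23868 + 14728)/(14935 + 17941) + (21979 - 16679208) = -9140/32876 - 16657229 = -9140*1/32876 - 16657229 = -2285/8219 - 16657229 = -136905767436/8219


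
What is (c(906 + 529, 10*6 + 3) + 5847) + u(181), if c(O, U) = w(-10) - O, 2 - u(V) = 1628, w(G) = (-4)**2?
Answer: 2802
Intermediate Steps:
w(G) = 16
u(V) = -1626 (u(V) = 2 - 1*1628 = 2 - 1628 = -1626)
c(O, U) = 16 - O
(c(906 + 529, 10*6 + 3) + 5847) + u(181) = ((16 - (906 + 529)) + 5847) - 1626 = ((16 - 1*1435) + 5847) - 1626 = ((16 - 1435) + 5847) - 1626 = (-1419 + 5847) - 1626 = 4428 - 1626 = 2802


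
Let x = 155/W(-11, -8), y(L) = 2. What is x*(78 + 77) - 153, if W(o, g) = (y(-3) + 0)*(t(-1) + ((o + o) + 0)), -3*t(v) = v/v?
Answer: -92577/134 ≈ -690.87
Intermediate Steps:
t(v) = -1/3 (t(v) = -v/(3*v) = -1/3*1 = -1/3)
W(o, g) = -2/3 + 4*o (W(o, g) = (2 + 0)*(-1/3 + ((o + o) + 0)) = 2*(-1/3 + (2*o + 0)) = 2*(-1/3 + 2*o) = -2/3 + 4*o)
x = -465/134 (x = 155/(-2/3 + 4*(-11)) = 155/(-2/3 - 44) = 155/(-134/3) = 155*(-3/134) = -465/134 ≈ -3.4701)
x*(78 + 77) - 153 = -465*(78 + 77)/134 - 153 = -465/134*155 - 153 = -72075/134 - 153 = -92577/134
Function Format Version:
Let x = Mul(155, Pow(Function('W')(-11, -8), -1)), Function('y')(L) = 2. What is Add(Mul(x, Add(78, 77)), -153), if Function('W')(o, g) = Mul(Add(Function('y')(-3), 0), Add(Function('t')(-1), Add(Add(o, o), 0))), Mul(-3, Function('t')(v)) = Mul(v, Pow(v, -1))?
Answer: Rational(-92577, 134) ≈ -690.87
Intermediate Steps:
Function('t')(v) = Rational(-1, 3) (Function('t')(v) = Mul(Rational(-1, 3), Mul(v, Pow(v, -1))) = Mul(Rational(-1, 3), 1) = Rational(-1, 3))
Function('W')(o, g) = Add(Rational(-2, 3), Mul(4, o)) (Function('W')(o, g) = Mul(Add(2, 0), Add(Rational(-1, 3), Add(Add(o, o), 0))) = Mul(2, Add(Rational(-1, 3), Add(Mul(2, o), 0))) = Mul(2, Add(Rational(-1, 3), Mul(2, o))) = Add(Rational(-2, 3), Mul(4, o)))
x = Rational(-465, 134) (x = Mul(155, Pow(Add(Rational(-2, 3), Mul(4, -11)), -1)) = Mul(155, Pow(Add(Rational(-2, 3), -44), -1)) = Mul(155, Pow(Rational(-134, 3), -1)) = Mul(155, Rational(-3, 134)) = Rational(-465, 134) ≈ -3.4701)
Add(Mul(x, Add(78, 77)), -153) = Add(Mul(Rational(-465, 134), Add(78, 77)), -153) = Add(Mul(Rational(-465, 134), 155), -153) = Add(Rational(-72075, 134), -153) = Rational(-92577, 134)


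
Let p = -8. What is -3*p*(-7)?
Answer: -168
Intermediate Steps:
-3*p*(-7) = -3*(-8)*(-7) = 24*(-7) = -168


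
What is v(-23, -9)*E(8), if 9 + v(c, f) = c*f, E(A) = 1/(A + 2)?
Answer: 99/5 ≈ 19.800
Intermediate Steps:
E(A) = 1/(2 + A)
v(c, f) = -9 + c*f
v(-23, -9)*E(8) = (-9 - 23*(-9))/(2 + 8) = (-9 + 207)/10 = 198*(⅒) = 99/5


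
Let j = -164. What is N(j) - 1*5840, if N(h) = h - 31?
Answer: -6035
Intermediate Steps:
N(h) = -31 + h
N(j) - 1*5840 = (-31 - 164) - 1*5840 = -195 - 5840 = -6035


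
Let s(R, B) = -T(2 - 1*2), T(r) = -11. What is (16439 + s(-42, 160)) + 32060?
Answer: 48510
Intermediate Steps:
s(R, B) = 11 (s(R, B) = -1*(-11) = 11)
(16439 + s(-42, 160)) + 32060 = (16439 + 11) + 32060 = 16450 + 32060 = 48510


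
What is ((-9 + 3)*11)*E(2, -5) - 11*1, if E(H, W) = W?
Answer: 319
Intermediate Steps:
((-9 + 3)*11)*E(2, -5) - 11*1 = ((-9 + 3)*11)*(-5) - 11*1 = -6*11*(-5) - 11 = -66*(-5) - 11 = 330 - 11 = 319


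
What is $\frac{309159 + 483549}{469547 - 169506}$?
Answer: $\frac{113244}{42863} \approx 2.642$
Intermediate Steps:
$\frac{309159 + 483549}{469547 - 169506} = \frac{792708}{469547 - 169506} = \frac{792708}{300041} = 792708 \cdot \frac{1}{300041} = \frac{113244}{42863}$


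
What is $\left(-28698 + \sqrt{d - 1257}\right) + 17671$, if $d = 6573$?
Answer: $-11027 + 2 \sqrt{1329} \approx -10954.0$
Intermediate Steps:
$\left(-28698 + \sqrt{d - 1257}\right) + 17671 = \left(-28698 + \sqrt{6573 - 1257}\right) + 17671 = \left(-28698 + \sqrt{5316}\right) + 17671 = \left(-28698 + 2 \sqrt{1329}\right) + 17671 = -11027 + 2 \sqrt{1329}$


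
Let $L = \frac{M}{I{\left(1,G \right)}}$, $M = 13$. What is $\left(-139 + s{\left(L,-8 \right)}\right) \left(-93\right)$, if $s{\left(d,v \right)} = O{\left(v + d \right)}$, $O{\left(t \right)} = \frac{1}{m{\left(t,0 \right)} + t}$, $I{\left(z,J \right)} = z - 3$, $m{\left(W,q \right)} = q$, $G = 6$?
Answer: $\frac{375069}{29} \approx 12933.0$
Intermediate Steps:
$I{\left(z,J \right)} = -3 + z$
$L = - \frac{13}{2}$ ($L = \frac{13}{-3 + 1} = \frac{13}{-2} = 13 \left(- \frac{1}{2}\right) = - \frac{13}{2} \approx -6.5$)
$O{\left(t \right)} = \frac{1}{t}$ ($O{\left(t \right)} = \frac{1}{0 + t} = \frac{1}{t}$)
$s{\left(d,v \right)} = \frac{1}{d + v}$ ($s{\left(d,v \right)} = \frac{1}{v + d} = \frac{1}{d + v}$)
$\left(-139 + s{\left(L,-8 \right)}\right) \left(-93\right) = \left(-139 + \frac{1}{- \frac{13}{2} - 8}\right) \left(-93\right) = \left(-139 + \frac{1}{- \frac{29}{2}}\right) \left(-93\right) = \left(-139 - \frac{2}{29}\right) \left(-93\right) = \left(- \frac{4033}{29}\right) \left(-93\right) = \frac{375069}{29}$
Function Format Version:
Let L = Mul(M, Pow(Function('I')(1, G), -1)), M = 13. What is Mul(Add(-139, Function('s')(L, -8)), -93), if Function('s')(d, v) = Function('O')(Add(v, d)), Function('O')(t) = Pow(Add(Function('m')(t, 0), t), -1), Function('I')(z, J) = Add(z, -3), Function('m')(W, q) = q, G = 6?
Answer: Rational(375069, 29) ≈ 12933.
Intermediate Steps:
Function('I')(z, J) = Add(-3, z)
L = Rational(-13, 2) (L = Mul(13, Pow(Add(-3, 1), -1)) = Mul(13, Pow(-2, -1)) = Mul(13, Rational(-1, 2)) = Rational(-13, 2) ≈ -6.5000)
Function('O')(t) = Pow(t, -1) (Function('O')(t) = Pow(Add(0, t), -1) = Pow(t, -1))
Function('s')(d, v) = Pow(Add(d, v), -1) (Function('s')(d, v) = Pow(Add(v, d), -1) = Pow(Add(d, v), -1))
Mul(Add(-139, Function('s')(L, -8)), -93) = Mul(Add(-139, Pow(Add(Rational(-13, 2), -8), -1)), -93) = Mul(Add(-139, Pow(Rational(-29, 2), -1)), -93) = Mul(Add(-139, Rational(-2, 29)), -93) = Mul(Rational(-4033, 29), -93) = Rational(375069, 29)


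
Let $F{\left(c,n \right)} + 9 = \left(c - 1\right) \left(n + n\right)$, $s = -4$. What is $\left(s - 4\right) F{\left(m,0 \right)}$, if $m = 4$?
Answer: $72$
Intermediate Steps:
$F{\left(c,n \right)} = -9 + 2 n \left(-1 + c\right)$ ($F{\left(c,n \right)} = -9 + \left(c - 1\right) \left(n + n\right) = -9 + \left(-1 + c\right) 2 n = -9 + 2 n \left(-1 + c\right)$)
$\left(s - 4\right) F{\left(m,0 \right)} = \left(-4 - 4\right) \left(-9 - 0 + 2 \cdot 4 \cdot 0\right) = - 8 \left(-9 + 0 + 0\right) = \left(-8\right) \left(-9\right) = 72$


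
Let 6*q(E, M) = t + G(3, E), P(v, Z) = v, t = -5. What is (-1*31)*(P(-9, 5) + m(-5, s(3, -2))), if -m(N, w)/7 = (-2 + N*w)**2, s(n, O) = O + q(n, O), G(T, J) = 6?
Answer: 411277/36 ≈ 11424.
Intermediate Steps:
q(E, M) = 1/6 (q(E, M) = (-5 + 6)/6 = (1/6)*1 = 1/6)
s(n, O) = 1/6 + O (s(n, O) = O + 1/6 = 1/6 + O)
m(N, w) = -7*(-2 + N*w)**2
(-1*31)*(P(-9, 5) + m(-5, s(3, -2))) = (-1*31)*(-9 - 7*(-2 - 5*(1/6 - 2))**2) = -31*(-9 - 7*(-2 - 5*(-11/6))**2) = -31*(-9 - 7*(-2 + 55/6)**2) = -31*(-9 - 7*(43/6)**2) = -31*(-9 - 7*1849/36) = -31*(-9 - 12943/36) = -31*(-13267/36) = 411277/36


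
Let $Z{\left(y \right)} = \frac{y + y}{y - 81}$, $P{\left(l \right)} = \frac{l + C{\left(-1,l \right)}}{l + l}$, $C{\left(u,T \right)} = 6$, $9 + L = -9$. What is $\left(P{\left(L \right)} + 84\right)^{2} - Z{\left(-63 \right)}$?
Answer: $\frac{512009}{72} \approx 7111.2$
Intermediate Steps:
$L = -18$ ($L = -9 - 9 = -18$)
$P{\left(l \right)} = \frac{6 + l}{2 l}$ ($P{\left(l \right)} = \frac{l + 6}{l + l} = \frac{6 + l}{2 l}$)
$Z{\left(y \right)} = \frac{2 y}{-81 + y}$
$\left(P{\left(L \right)} + 84\right)^{2} - Z{\left(-63 \right)} = \left(\frac{6 - 18}{2 \left(-18\right)} + 84\right)^{2} - 2 \left(-63\right) \frac{1}{-81 - 63} = \left(\frac{1}{2} \left(- \frac{1}{18}\right) \left(-12\right) + 84\right)^{2} - 2 \left(-63\right) \frac{1}{-144} = \left(\frac{1}{3} + 84\right)^{2} - 2 \left(-63\right) \left(- \frac{1}{144}\right) = \left(\frac{253}{3}\right)^{2} - \frac{7}{8} = \frac{64009}{9} - \frac{7}{8} = \frac{512009}{72}$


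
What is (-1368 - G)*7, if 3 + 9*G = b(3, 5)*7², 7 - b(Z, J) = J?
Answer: -86849/9 ≈ -9649.9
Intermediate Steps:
b(Z, J) = 7 - J
G = 95/9 (G = -⅓ + ((7 - 1*5)*7²)/9 = -⅓ + ((7 - 5)*49)/9 = -⅓ + (2*49)/9 = -⅓ + (⅑)*98 = -⅓ + 98/9 = 95/9 ≈ 10.556)
(-1368 - G)*7 = (-1368 - 1*95/9)*7 = (-1368 - 95/9)*7 = -12407/9*7 = -86849/9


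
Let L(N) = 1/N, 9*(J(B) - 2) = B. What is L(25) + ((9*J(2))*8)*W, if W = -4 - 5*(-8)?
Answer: 144001/25 ≈ 5760.0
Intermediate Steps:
J(B) = 2 + B/9
W = 36 (W = -4 + 40 = 36)
L(N) = 1/N
L(25) + ((9*J(2))*8)*W = 1/25 + ((9*(2 + (⅑)*2))*8)*36 = 1/25 + ((9*(2 + 2/9))*8)*36 = 1/25 + ((9*(20/9))*8)*36 = 1/25 + (20*8)*36 = 1/25 + 160*36 = 1/25 + 5760 = 144001/25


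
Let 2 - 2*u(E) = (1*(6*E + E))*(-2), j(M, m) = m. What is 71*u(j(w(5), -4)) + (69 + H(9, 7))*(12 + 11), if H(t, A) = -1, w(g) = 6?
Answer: -353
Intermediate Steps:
u(E) = 1 + 7*E (u(E) = 1 - 1*(6*E + E)*(-2)/2 = 1 - 1*(7*E)*(-2)/2 = 1 - 7*E*(-2)/2 = 1 - (-7)*E = 1 + 7*E)
71*u(j(w(5), -4)) + (69 + H(9, 7))*(12 + 11) = 71*(1 + 7*(-4)) + (69 - 1)*(12 + 11) = 71*(1 - 28) + 68*23 = 71*(-27) + 1564 = -1917 + 1564 = -353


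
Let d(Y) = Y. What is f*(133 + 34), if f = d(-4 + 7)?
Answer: 501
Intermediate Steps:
f = 3 (f = -4 + 7 = 3)
f*(133 + 34) = 3*(133 + 34) = 3*167 = 501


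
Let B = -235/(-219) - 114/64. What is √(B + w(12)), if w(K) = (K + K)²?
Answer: √1765860510/1752 ≈ 23.985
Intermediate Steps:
B = -4963/7008 (B = -235*(-1/219) - 114*1/64 = 235/219 - 57/32 = -4963/7008 ≈ -0.70819)
w(K) = 4*K² (w(K) = (2*K)² = 4*K²)
√(B + w(12)) = √(-4963/7008 + 4*12²) = √(-4963/7008 + 4*144) = √(-4963/7008 + 576) = √(4031645/7008) = √1765860510/1752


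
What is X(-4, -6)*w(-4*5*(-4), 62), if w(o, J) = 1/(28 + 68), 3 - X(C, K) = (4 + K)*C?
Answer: -5/96 ≈ -0.052083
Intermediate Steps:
X(C, K) = 3 - C*(4 + K) (X(C, K) = 3 - (4 + K)*C = 3 - C*(4 + K))
w(o, J) = 1/96
X(-4, -6)*w(-4*5*(-4), 62) = (3 - 4*(-4) - 1*(-4)*(-6))*(1/96) = (3 + 16 - 24)*(1/96) = -5*1/96 = -5/96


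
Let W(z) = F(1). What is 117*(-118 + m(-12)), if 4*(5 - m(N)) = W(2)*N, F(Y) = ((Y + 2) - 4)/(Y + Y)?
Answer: -26793/2 ≈ -13397.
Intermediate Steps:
F(Y) = (-2 + Y)/(2*Y) (F(Y) = ((2 + Y) - 4)/((2*Y)) = (-2 + Y)*(1/(2*Y)) = (-2 + Y)/(2*Y))
W(z) = -1/2 (W(z) = (1/2)*(-2 + 1)/1 = (1/2)*1*(-1) = -1/2)
m(N) = 5 + N/8 (m(N) = 5 - (-1)*N/8 = 5 + N/8)
117*(-118 + m(-12)) = 117*(-118 + (5 + (1/8)*(-12))) = 117*(-118 + (5 - 3/2)) = 117*(-118 + 7/2) = 117*(-229/2) = -26793/2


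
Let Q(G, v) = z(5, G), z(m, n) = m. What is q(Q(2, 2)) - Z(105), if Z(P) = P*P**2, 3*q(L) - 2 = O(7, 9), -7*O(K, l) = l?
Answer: -24310120/21 ≈ -1.1576e+6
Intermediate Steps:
Q(G, v) = 5
O(K, l) = -l/7
q(L) = 5/21 (q(L) = 2/3 + (-1/7*9)/3 = 2/3 + (1/3)*(-9/7) = 2/3 - 3/7 = 5/21)
Z(P) = P**3
q(Q(2, 2)) - Z(105) = 5/21 - 1*105**3 = 5/21 - 1*1157625 = 5/21 - 1157625 = -24310120/21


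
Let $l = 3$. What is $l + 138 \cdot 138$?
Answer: $19047$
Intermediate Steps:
$l + 138 \cdot 138 = 3 + 138 \cdot 138 = 3 + 19044 = 19047$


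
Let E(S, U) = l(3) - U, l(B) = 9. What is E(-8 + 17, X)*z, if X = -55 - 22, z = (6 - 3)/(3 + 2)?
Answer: 258/5 ≈ 51.600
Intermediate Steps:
z = ⅗ (z = 3/5 = 3*(⅕) = ⅗ ≈ 0.60000)
X = -77
E(S, U) = 9 - U
E(-8 + 17, X)*z = (9 - 1*(-77))*(⅗) = (9 + 77)*(⅗) = 86*(⅗) = 258/5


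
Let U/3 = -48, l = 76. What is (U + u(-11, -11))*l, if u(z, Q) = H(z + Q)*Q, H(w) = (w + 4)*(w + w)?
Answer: -673056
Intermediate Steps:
U = -144 (U = 3*(-48) = -144)
H(w) = 2*w*(4 + w) (H(w) = (4 + w)*(2*w) = 2*w*(4 + w))
u(z, Q) = 2*Q*(Q + z)*(4 + Q + z) (u(z, Q) = (2*(z + Q)*(4 + (z + Q)))*Q = (2*(Q + z)*(4 + (Q + z)))*Q = (2*(Q + z)*(4 + Q + z))*Q = 2*Q*(Q + z)*(4 + Q + z))
(U + u(-11, -11))*l = (-144 + 2*(-11)*(-11 - 11)*(4 - 11 - 11))*76 = (-144 + 2*(-11)*(-22)*(-18))*76 = (-144 - 8712)*76 = -8856*76 = -673056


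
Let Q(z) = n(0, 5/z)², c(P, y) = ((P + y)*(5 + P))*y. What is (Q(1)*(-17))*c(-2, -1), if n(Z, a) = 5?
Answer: -3825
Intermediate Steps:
c(P, y) = y*(5 + P)*(P + y) (c(P, y) = ((5 + P)*(P + y))*y = y*(5 + P)*(P + y))
Q(z) = 25 (Q(z) = 5² = 25)
(Q(1)*(-17))*c(-2, -1) = (25*(-17))*(-((-2)² + 5*(-2) + 5*(-1) - 2*(-1))) = -(-425)*(4 - 10 - 5 + 2) = -(-425)*(-9) = -425*9 = -3825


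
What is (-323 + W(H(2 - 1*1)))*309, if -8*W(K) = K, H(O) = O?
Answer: -798765/8 ≈ -99846.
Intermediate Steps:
W(K) = -K/8
(-323 + W(H(2 - 1*1)))*309 = (-323 - (2 - 1*1)/8)*309 = (-323 - (2 - 1)/8)*309 = (-323 - 1/8*1)*309 = (-323 - 1/8)*309 = -2585/8*309 = -798765/8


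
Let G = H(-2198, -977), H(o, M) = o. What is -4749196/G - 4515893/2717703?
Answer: 6448489141987/2986755597 ≈ 2159.0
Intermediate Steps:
G = -2198
-4749196/G - 4515893/2717703 = -4749196/(-2198) - 4515893/2717703 = -4749196*(-1/2198) - 4515893*1/2717703 = 2374598/1099 - 4515893/2717703 = 6448489141987/2986755597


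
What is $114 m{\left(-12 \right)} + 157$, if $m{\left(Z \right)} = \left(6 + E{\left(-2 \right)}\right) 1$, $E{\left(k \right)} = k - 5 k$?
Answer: $1753$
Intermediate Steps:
$E{\left(k \right)} = - 4 k$
$m{\left(Z \right)} = 14$ ($m{\left(Z \right)} = \left(6 - -8\right) 1 = \left(6 + 8\right) 1 = 14 \cdot 1 = 14$)
$114 m{\left(-12 \right)} + 157 = 114 \cdot 14 + 157 = 1596 + 157 = 1753$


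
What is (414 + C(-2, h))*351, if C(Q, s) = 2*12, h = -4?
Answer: 153738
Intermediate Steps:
C(Q, s) = 24
(414 + C(-2, h))*351 = (414 + 24)*351 = 438*351 = 153738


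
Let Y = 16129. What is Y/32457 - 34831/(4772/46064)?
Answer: -13018931234875/38721201 ≈ -3.3622e+5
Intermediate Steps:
Y/32457 - 34831/(4772/46064) = 16129/32457 - 34831/(4772/46064) = 16129*(1/32457) - 34831/(4772*(1/46064)) = 16129/32457 - 34831/1193/11516 = 16129/32457 - 34831*11516/1193 = 16129/32457 - 401113796/1193 = -13018931234875/38721201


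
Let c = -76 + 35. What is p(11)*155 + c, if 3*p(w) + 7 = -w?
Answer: -971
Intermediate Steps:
c = -41
p(w) = -7/3 - w/3 (p(w) = -7/3 + (-w)/3 = -7/3 - w/3)
p(11)*155 + c = (-7/3 - 1/3*11)*155 - 41 = (-7/3 - 11/3)*155 - 41 = -6*155 - 41 = -930 - 41 = -971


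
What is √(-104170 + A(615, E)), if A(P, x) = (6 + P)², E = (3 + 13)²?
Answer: √281471 ≈ 530.54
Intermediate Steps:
E = 256 (E = 16² = 256)
√(-104170 + A(615, E)) = √(-104170 + (6 + 615)²) = √(-104170 + 621²) = √(-104170 + 385641) = √281471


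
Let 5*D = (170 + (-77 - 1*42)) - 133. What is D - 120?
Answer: -682/5 ≈ -136.40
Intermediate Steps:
D = -82/5 (D = ((170 + (-77 - 1*42)) - 133)/5 = ((170 + (-77 - 42)) - 133)/5 = ((170 - 119) - 133)/5 = (51 - 133)/5 = (1/5)*(-82) = -82/5 ≈ -16.400)
D - 120 = -82/5 - 120 = -682/5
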